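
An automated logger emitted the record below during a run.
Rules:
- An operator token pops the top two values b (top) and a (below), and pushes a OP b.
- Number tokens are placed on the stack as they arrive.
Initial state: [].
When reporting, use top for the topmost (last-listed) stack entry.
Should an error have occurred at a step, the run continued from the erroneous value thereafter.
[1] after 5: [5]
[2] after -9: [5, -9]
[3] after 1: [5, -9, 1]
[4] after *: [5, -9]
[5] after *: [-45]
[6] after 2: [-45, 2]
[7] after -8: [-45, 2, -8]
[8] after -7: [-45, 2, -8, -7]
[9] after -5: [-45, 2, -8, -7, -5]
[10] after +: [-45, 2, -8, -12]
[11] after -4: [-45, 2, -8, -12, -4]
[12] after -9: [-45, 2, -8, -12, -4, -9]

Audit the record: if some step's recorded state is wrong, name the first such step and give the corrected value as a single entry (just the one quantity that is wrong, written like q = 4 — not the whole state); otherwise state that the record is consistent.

Step 1: push 5: top = 5 — matches.
Step 2: push -9: top = -9 — consistent with the record.
Step 3: push 1: top = 1 — checks out.
Step 4: -9 * 1 = -9 — consistent with the record.
Step 5: 5 * -9 = -45 — verified.
Step 6: push 2: top = 2 — same as recorded.
Step 7: push -8: top = -8 — confirmed correct.
Step 8: push -7: top = -7 — same as recorded.
Step 9: push -5: top = -5 — consistent with the record.
Step 10: -7 + -5 = -12 — agrees with the record.
Step 11: push -4: top = -4 — same as recorded.
Step 12: push -9: top = -9 — consistent with the record.
The whole run recomputes cleanly — no discrepancies.

no error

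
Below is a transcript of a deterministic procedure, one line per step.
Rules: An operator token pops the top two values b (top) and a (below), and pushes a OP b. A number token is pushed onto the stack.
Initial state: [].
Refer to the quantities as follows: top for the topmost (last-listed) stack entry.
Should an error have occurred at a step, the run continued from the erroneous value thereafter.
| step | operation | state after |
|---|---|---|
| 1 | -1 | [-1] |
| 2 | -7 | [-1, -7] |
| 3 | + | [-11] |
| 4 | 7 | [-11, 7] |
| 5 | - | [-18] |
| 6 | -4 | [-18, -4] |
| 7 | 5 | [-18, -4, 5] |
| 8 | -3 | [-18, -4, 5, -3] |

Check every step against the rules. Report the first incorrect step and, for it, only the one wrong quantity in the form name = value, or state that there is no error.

step 3, top = -8

1. push -1: top = -1 (in agreement)
2. push -7: top = -7 (consistent with the transcript)
3. -1 + -7 = -8 (a discrepancy with the transcript)
The earliest wrong entry is at step 3: it should read top = -8.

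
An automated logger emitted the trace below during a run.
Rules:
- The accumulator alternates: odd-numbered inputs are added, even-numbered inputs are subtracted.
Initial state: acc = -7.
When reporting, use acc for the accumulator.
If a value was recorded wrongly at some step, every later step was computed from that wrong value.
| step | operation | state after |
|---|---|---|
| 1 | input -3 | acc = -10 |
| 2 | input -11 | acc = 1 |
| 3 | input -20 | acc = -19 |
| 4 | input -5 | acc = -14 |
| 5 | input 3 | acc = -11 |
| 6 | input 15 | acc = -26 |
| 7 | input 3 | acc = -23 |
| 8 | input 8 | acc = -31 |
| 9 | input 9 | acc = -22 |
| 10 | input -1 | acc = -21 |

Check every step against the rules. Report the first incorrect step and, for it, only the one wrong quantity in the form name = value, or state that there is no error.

no error

Step 1: acc = -7 + -3 = -10 — agrees with the trace.
Step 2: acc = -10 - -11 = 1 — exactly as logged.
Step 3: acc = 1 + -20 = -19 — same as recorded.
Step 4: acc = -19 - -5 = -14 — consistent with the trace.
Step 5: acc = -14 + 3 = -11 — agrees with the trace.
Step 6: acc = -11 - 15 = -26 — confirmed correct.
Step 7: acc = -26 + 3 = -23 — matches.
Step 8: acc = -23 - 8 = -31 — same as recorded.
Step 9: acc = -31 + 9 = -22 — no discrepancy.
Step 10: acc = -22 - -1 = -21 — no discrepancy.
All steps check out; nothing to correct.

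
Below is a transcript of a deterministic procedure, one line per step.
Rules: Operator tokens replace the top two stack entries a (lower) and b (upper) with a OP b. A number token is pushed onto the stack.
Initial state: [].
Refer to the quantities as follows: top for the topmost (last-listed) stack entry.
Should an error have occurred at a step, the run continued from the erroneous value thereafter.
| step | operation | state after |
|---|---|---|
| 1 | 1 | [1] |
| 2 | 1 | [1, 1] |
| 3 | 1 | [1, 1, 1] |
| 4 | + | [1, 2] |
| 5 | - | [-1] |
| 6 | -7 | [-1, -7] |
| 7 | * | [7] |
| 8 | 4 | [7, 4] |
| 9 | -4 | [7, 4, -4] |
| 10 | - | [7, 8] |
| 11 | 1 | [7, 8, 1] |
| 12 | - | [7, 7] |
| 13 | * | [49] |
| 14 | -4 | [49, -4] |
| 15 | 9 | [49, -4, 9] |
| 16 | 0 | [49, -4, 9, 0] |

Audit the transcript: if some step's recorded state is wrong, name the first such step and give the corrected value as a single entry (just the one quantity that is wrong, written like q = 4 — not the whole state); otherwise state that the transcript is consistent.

Recomputing the run from the initial state:
step 1: [1]
step 2: [1, 1]
step 3: [1, 1, 1]
step 4: [1, 2]
step 5: [-1]
step 6: [-1, -7]
step 7: [7]
step 8: [7, 4]
step 9: [7, 4, -4]
step 10: [7, 8]
step 11: [7, 8, 1]
step 12: [7, 7]
step 13: [49]
step 14: [49, -4]
step 15: [49, -4, 9]
step 16: [49, -4, 9, 0]
This matches the transcript at every step.

no error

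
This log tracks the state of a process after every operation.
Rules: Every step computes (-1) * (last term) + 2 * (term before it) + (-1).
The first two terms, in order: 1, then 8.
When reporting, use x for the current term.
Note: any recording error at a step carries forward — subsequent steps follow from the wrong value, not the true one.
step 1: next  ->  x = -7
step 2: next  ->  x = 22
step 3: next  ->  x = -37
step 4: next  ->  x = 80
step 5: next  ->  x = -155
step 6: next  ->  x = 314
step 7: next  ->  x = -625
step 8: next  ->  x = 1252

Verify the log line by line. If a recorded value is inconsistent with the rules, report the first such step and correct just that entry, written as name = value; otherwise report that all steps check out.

no error

1. x = -1*(8) + (2)*(1) + (-1) = -7 (consistent with the log)
2. x = -1*(-7) + (2)*(8) + (-1) = 22 (checks out)
3. x = -1*(22) + (2)*(-7) + (-1) = -37 (in agreement)
4. x = -1*(-37) + (2)*(22) + (-1) = 80 (no discrepancy)
5. x = -1*(80) + (2)*(-37) + (-1) = -155 (verified)
6. x = -1*(-155) + (2)*(80) + (-1) = 314 (agrees with the log)
7. x = -1*(314) + (2)*(-155) + (-1) = -625 (same as recorded)
8. x = -1*(-625) + (2)*(314) + (-1) = 1252 (consistent with the log)
All entries verified; no error found.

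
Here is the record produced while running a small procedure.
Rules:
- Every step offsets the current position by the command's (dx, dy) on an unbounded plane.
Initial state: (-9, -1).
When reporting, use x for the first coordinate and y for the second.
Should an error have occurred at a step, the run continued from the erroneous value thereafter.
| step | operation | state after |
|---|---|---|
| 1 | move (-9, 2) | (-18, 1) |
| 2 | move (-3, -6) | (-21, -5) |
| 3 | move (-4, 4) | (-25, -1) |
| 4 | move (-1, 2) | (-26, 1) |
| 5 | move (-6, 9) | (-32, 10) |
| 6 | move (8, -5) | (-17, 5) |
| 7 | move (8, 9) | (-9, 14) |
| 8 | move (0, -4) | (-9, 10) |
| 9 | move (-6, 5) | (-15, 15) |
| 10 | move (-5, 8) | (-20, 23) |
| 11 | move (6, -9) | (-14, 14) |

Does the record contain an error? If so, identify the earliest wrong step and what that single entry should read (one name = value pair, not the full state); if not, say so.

step 6, x = -24

Recomputing the run from the initial state:
step 1: x = -18, y = 1
step 2: x = -21, y = -5
step 3: x = -25, y = -1
step 4: x = -26, y = 1
step 5: x = -32, y = 10
step 6: x = -24, y = 5
step 7: x = -16, y = 14
step 8: x = -16, y = 10
step 9: x = -22, y = 15
step 10: x = -27, y = 23
step 11: x = -21, y = 14
The first disagreement with the record is at step 6, where the value should be x = -24.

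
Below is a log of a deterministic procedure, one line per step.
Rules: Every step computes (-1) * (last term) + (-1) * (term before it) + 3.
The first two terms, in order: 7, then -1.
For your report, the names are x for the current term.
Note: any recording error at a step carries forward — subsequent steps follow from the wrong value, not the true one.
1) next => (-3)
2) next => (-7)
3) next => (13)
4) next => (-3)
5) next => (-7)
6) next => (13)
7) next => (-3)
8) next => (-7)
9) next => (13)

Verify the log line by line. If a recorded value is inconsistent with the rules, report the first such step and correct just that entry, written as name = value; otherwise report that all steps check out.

Recomputing the run from the initial state:
step 1: x = -3
step 2: x = 7
step 3: x = -1
step 4: x = -3
step 5: x = 7
step 6: x = -1
step 7: x = -3
step 8: x = 7
step 9: x = -1
The first disagreement with the log is at step 2, where the value should be x = 7.

step 2, x = 7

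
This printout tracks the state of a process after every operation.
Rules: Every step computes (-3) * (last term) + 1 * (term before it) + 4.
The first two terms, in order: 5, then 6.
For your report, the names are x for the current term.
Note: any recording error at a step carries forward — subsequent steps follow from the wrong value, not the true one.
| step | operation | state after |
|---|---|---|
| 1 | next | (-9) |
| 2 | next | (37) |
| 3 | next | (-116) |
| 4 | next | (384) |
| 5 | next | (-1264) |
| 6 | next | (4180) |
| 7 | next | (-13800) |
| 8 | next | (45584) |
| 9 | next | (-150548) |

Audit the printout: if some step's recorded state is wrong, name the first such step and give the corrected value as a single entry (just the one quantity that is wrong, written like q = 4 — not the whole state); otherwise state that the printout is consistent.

step 4, x = 389

1. x = -3*(6) + (1)*(5) + (4) = -9 (verified)
2. x = -3*(-9) + (1)*(6) + (4) = 37 (in agreement)
3. x = -3*(37) + (1)*(-9) + (4) = -116 (matches)
4. x = -3*(-116) + (1)*(37) + (4) = 389 (the printout disagrees here)
So the first discrepancy is step 4, where the right value is x = 389.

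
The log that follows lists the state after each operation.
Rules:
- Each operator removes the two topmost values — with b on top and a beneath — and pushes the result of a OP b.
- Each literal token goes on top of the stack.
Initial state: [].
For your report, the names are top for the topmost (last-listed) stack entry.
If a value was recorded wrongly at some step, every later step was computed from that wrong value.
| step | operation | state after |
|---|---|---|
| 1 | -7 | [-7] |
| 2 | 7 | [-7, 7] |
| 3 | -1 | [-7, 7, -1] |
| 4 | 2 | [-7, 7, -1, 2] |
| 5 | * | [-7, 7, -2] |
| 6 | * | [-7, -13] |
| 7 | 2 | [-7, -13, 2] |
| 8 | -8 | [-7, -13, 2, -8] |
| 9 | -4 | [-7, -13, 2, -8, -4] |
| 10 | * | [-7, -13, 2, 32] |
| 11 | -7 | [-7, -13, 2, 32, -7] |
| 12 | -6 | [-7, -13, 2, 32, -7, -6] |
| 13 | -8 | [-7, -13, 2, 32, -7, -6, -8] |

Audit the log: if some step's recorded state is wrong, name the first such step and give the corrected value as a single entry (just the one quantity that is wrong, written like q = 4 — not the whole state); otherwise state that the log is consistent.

Recomputing the run from the initial state:
step 1: [-7]
step 2: [-7, 7]
step 3: [-7, 7, -1]
step 4: [-7, 7, -1, 2]
step 5: [-7, 7, -2]
step 6: [-7, -14]
step 7: [-7, -14, 2]
step 8: [-7, -14, 2, -8]
step 9: [-7, -14, 2, -8, -4]
step 10: [-7, -14, 2, 32]
step 11: [-7, -14, 2, 32, -7]
step 12: [-7, -14, 2, 32, -7, -6]
step 13: [-7, -14, 2, 32, -7, -6, -8]
The first disagreement with the log is at step 6, where the value should be top = -14.

step 6, top = -14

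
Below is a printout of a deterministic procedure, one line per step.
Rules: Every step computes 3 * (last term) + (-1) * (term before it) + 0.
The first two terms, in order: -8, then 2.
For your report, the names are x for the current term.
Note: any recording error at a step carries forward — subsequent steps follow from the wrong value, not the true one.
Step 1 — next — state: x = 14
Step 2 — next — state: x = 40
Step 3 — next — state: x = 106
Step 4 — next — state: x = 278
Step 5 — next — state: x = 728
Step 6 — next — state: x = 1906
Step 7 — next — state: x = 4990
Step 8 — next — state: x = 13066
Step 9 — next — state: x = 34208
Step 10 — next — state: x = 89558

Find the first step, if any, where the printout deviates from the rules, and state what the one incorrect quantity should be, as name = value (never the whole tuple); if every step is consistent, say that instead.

Recomputing the run from the initial state:
step 1: x = 14
step 2: x = 40
step 3: x = 106
step 4: x = 278
step 5: x = 728
step 6: x = 1906
step 7: x = 4990
step 8: x = 13064
step 9: x = 34202
step 10: x = 89542
The first disagreement with the printout is at step 8, where the value should be x = 13064.

step 8, x = 13064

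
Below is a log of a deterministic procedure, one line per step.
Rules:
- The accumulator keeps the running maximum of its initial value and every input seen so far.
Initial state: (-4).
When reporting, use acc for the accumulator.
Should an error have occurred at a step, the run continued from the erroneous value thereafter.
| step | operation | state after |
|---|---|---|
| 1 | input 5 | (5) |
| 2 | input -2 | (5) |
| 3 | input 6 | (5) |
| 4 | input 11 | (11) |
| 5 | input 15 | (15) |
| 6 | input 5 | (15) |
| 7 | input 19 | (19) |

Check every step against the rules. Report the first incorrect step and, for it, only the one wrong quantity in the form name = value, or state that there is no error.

Step 1: acc = max(-4, 5) = 5 — checks out.
Step 2: acc = max(5, -2) = 5 — consistent with the log.
Step 3: acc = max(5, 6) = 6 — the recorded entry deviates here.
That makes step 3 the first incorrect line — acc = 6 is what it should show.

step 3, acc = 6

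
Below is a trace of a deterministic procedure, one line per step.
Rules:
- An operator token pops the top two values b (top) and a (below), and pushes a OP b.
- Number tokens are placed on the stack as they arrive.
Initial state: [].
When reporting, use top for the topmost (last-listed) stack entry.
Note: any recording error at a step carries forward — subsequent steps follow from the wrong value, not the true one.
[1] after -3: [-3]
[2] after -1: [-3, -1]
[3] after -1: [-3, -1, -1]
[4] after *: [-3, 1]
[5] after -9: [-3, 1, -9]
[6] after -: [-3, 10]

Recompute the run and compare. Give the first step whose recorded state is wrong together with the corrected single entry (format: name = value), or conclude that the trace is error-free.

no error

Recomputing the run from the initial state:
step 1: [-3]
step 2: [-3, -1]
step 3: [-3, -1, -1]
step 4: [-3, 1]
step 5: [-3, 1, -9]
step 6: [-3, 10]
This matches the trace at every step.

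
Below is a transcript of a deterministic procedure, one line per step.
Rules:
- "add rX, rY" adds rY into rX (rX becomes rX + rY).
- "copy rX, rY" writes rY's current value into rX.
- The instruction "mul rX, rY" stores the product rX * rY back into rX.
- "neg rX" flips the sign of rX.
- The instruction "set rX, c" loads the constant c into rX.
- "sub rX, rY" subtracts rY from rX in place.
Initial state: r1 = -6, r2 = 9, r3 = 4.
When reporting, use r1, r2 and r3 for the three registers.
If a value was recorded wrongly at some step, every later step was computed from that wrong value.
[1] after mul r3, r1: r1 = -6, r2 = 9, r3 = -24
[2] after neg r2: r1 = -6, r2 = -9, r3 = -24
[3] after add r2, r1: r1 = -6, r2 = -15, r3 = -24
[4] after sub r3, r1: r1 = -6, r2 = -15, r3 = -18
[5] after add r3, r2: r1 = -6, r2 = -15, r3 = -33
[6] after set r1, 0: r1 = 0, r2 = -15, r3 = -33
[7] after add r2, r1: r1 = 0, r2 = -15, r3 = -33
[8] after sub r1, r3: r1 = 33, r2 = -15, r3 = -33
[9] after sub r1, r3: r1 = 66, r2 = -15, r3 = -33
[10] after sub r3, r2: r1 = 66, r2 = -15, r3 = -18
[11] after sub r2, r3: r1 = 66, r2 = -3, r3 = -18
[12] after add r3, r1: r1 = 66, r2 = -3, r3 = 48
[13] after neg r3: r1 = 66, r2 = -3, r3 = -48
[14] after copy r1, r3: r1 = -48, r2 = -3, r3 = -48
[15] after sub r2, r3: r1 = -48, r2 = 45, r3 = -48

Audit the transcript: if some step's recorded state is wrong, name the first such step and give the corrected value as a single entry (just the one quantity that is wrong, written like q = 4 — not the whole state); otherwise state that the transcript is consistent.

Recomputing the run from the initial state:
step 1: r1 = -6, r2 = 9, r3 = -24
step 2: r1 = -6, r2 = -9, r3 = -24
step 3: r1 = -6, r2 = -15, r3 = -24
step 4: r1 = -6, r2 = -15, r3 = -18
step 5: r1 = -6, r2 = -15, r3 = -33
step 6: r1 = 0, r2 = -15, r3 = -33
step 7: r1 = 0, r2 = -15, r3 = -33
step 8: r1 = 33, r2 = -15, r3 = -33
step 9: r1 = 66, r2 = -15, r3 = -33
step 10: r1 = 66, r2 = -15, r3 = -18
step 11: r1 = 66, r2 = 3, r3 = -18
step 12: r1 = 66, r2 = 3, r3 = 48
step 13: r1 = 66, r2 = 3, r3 = -48
step 14: r1 = -48, r2 = 3, r3 = -48
step 15: r1 = -48, r2 = 51, r3 = -48
The first disagreement with the transcript is at step 11, where the value should be r2 = 3.

step 11, r2 = 3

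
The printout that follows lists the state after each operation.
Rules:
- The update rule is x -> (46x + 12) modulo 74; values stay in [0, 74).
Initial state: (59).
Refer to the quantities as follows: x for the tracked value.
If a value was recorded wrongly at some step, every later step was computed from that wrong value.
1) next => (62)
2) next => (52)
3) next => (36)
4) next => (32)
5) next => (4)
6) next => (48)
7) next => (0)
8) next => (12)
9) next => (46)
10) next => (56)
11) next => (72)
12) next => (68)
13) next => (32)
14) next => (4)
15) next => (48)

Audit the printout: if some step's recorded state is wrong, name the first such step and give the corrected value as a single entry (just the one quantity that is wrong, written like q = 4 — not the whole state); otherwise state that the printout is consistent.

Recomputing the run from the initial state:
step 1: x = 62
step 2: x = 52
step 3: x = 36
step 4: x = 40
step 5: x = 2
step 6: x = 30
step 7: x = 60
step 8: x = 34
step 9: x = 22
step 10: x = 62
step 11: x = 52
step 12: x = 36
step 13: x = 40
step 14: x = 2
step 15: x = 30
The first disagreement with the printout is at step 4, where the value should be x = 40.

step 4, x = 40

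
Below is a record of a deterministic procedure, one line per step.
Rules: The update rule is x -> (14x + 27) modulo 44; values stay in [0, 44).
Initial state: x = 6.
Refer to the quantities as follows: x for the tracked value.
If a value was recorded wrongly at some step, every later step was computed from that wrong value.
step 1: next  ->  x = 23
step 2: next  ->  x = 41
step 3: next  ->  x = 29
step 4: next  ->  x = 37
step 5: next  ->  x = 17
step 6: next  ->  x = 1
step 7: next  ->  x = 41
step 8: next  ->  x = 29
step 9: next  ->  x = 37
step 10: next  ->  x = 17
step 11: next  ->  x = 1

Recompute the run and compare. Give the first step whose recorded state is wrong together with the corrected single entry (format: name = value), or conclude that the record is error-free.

Step 1: x = (14*6 + 27) mod 44 = 23 — same as recorded.
Step 2: x = (14*23 + 27) mod 44 = 41 — exactly as logged.
Step 3: x = (14*41 + 27) mod 44 = 29 — matches.
Step 4: x = (14*29 + 27) mod 44 = 37 — agrees with the record.
Step 5: x = (14*37 + 27) mod 44 = 17 — consistent with the record.
Step 6: x = (14*17 + 27) mod 44 = 1 — consistent with the record.
Step 7: x = (14*1 + 27) mod 44 = 41 — exactly as logged.
Step 8: x = (14*41 + 27) mod 44 = 29 — exactly as logged.
Step 9: x = (14*29 + 27) mod 44 = 37 — consistent with the record.
Step 10: x = (14*37 + 27) mod 44 = 17 — agrees with the record.
Step 11: x = (14*17 + 27) mod 44 = 1 — matches.
The whole run recomputes cleanly — no discrepancies.

no error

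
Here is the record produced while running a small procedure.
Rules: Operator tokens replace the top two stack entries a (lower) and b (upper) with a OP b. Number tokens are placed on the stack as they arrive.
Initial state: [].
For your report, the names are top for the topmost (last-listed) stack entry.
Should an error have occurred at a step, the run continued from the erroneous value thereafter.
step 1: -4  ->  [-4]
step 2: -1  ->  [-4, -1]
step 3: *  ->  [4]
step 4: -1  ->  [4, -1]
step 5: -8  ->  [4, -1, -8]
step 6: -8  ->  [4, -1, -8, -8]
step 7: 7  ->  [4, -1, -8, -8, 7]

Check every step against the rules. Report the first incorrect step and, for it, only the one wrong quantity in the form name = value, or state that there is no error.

Recomputing the run from the initial state:
step 1: [-4]
step 2: [-4, -1]
step 3: [4]
step 4: [4, -1]
step 5: [4, -1, -8]
step 6: [4, -1, -8, -8]
step 7: [4, -1, -8, -8, 7]
This matches the record at every step.

no error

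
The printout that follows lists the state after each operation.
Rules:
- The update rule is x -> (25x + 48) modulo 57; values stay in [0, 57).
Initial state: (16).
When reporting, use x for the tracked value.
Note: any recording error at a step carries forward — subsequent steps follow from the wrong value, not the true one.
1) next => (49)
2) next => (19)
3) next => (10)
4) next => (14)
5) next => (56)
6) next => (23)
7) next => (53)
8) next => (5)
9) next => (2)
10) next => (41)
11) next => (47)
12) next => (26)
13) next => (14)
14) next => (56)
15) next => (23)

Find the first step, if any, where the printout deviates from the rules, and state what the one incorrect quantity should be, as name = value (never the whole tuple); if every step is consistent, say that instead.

Recomputing the run from the initial state:
step 1: x = 49
step 2: x = 19
step 3: x = 10
step 4: x = 13
step 5: x = 31
step 6: x = 25
step 7: x = 46
step 8: x = 1
step 9: x = 16
step 10: x = 49
step 11: x = 19
step 12: x = 10
step 13: x = 13
step 14: x = 31
step 15: x = 25
The first disagreement with the printout is at step 4, where the value should be x = 13.

step 4, x = 13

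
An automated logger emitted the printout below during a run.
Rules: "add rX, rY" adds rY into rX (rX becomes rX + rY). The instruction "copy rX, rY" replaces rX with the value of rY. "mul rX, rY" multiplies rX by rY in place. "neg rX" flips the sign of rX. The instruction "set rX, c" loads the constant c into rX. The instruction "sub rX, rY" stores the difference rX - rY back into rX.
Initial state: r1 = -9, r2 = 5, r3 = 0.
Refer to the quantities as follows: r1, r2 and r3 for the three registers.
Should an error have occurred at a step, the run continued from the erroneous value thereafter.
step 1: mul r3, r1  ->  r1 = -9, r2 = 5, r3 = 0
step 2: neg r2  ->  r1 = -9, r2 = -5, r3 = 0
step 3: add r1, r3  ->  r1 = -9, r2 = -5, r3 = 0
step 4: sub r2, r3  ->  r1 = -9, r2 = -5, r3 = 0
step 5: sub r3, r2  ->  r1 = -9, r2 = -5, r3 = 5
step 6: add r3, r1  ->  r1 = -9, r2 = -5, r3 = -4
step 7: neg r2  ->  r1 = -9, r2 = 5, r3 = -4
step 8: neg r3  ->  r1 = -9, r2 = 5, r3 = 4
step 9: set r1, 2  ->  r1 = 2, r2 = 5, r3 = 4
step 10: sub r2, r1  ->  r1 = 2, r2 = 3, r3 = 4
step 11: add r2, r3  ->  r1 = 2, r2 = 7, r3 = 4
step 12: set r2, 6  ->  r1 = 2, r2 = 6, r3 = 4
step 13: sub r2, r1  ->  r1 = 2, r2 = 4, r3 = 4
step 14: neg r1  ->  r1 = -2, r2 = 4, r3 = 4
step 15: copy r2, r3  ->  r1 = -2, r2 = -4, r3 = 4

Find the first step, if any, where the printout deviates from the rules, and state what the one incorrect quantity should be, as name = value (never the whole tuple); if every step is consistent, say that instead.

1. r3 = 0 * -9 = 0 (same as recorded)
2. r2 = -(5) = -5 (matches)
3. r1 = -9 + 0 = -9 (checks out)
4. r2 = -5 - 0 = -5 (agrees with the printout)
5. r3 = 0 - -5 = 5 (checks out)
6. r3 = 5 + -9 = -4 (checks out)
7. r2 = -(-5) = 5 (verified)
8. r3 = -(-4) = 4 (agrees with the printout)
9. r1 = 2 (confirmed correct)
10. r2 = 5 - 2 = 3 (verified)
11. r2 = 3 + 4 = 7 (confirmed correct)
12. r2 = 6 (confirmed correct)
13. r2 = 6 - 2 = 4 (checks out)
14. r1 = -(2) = -2 (consistent with the printout)
15. r2 = 4 (first mismatch against the printout)
Conclusion: step 15 carries the first error; the entry should be r2 = 4.

step 15, r2 = 4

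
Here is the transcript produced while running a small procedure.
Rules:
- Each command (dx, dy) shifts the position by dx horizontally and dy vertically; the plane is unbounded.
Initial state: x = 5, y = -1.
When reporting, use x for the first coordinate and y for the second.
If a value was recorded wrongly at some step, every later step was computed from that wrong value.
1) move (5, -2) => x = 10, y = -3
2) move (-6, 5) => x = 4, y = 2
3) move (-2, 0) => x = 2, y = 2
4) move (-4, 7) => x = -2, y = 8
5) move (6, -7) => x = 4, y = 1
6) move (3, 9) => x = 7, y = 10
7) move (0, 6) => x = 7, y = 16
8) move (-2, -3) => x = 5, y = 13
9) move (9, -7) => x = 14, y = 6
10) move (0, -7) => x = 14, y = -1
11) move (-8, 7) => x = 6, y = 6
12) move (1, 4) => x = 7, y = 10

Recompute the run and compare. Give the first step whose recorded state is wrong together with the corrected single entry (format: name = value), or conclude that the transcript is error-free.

step 1: x = 5 + (5) = 10, y = -1 + (-2) = -3 -> agrees with the transcript
step 2: x = 10 + (-6) = 4, y = -3 + (5) = 2 -> exactly as logged
step 3: x = 4 + (-2) = 2, y = 2 + (0) = 2 -> matches
step 4: x = 2 + (-4) = -2, y = 2 + (7) = 9 -> not what was recorded
The audit stops at step 4: the recorded entry is wrong and should be y = 9.

step 4, y = 9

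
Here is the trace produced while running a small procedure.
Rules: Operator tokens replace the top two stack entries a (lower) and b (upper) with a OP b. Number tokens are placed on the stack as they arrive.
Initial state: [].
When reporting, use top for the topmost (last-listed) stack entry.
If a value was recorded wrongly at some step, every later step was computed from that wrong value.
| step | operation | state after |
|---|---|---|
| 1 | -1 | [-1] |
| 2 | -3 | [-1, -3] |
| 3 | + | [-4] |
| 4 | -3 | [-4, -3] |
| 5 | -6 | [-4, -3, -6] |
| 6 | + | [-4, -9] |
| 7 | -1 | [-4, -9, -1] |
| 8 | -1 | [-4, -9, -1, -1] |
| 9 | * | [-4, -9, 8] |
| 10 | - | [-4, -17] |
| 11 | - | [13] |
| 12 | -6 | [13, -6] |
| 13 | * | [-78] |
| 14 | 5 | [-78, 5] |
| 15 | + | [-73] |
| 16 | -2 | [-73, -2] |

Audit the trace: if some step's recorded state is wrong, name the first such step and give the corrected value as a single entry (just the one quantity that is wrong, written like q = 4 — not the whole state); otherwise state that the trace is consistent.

Recomputing the run from the initial state:
step 1: [-1]
step 2: [-1, -3]
step 3: [-4]
step 4: [-4, -3]
step 5: [-4, -3, -6]
step 6: [-4, -9]
step 7: [-4, -9, -1]
step 8: [-4, -9, -1, -1]
step 9: [-4, -9, 1]
step 10: [-4, -10]
step 11: [6]
step 12: [6, -6]
step 13: [-36]
step 14: [-36, 5]
step 15: [-31]
step 16: [-31, -2]
The first disagreement with the trace is at step 9, where the value should be top = 1.

step 9, top = 1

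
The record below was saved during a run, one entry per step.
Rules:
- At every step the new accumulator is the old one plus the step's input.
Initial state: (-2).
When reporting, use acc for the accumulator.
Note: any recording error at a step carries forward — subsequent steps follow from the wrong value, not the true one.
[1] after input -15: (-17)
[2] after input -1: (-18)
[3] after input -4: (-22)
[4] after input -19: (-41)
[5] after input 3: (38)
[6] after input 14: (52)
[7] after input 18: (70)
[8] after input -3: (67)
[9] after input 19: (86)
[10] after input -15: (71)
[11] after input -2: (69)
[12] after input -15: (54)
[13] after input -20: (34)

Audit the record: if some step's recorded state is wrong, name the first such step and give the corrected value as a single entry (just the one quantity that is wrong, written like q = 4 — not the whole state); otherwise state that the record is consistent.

step 5, acc = -38

1. acc = -2 + -15 = -17 (consistent with the record)
2. acc = -17 + -1 = -18 (verified)
3. acc = -18 + -4 = -22 (same as recorded)
4. acc = -22 + -19 = -41 (verified)
5. acc = -41 + 3 = -38 (the entry is off here)
The earliest wrong entry is at step 5: it should read acc = -38.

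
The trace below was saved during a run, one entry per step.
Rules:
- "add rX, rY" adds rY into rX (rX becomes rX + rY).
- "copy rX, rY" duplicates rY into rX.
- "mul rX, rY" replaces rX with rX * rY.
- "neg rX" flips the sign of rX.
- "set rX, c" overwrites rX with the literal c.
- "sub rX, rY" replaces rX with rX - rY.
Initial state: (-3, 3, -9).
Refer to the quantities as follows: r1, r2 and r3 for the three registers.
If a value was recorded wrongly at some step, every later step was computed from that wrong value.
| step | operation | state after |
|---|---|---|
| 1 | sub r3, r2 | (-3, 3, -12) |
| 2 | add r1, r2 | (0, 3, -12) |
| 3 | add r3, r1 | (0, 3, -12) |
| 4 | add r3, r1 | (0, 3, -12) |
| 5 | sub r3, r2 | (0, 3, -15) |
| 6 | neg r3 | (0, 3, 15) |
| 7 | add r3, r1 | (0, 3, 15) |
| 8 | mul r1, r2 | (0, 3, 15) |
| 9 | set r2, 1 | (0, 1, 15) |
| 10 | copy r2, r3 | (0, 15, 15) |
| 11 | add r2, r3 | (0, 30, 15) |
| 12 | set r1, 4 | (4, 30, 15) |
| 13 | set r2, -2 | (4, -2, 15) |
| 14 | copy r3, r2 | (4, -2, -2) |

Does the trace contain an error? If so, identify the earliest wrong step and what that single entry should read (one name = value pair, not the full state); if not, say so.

Recomputing the run from the initial state:
step 1: r1 = -3, r2 = 3, r3 = -12
step 2: r1 = 0, r2 = 3, r3 = -12
step 3: r1 = 0, r2 = 3, r3 = -12
step 4: r1 = 0, r2 = 3, r3 = -12
step 5: r1 = 0, r2 = 3, r3 = -15
step 6: r1 = 0, r2 = 3, r3 = 15
step 7: r1 = 0, r2 = 3, r3 = 15
step 8: r1 = 0, r2 = 3, r3 = 15
step 9: r1 = 0, r2 = 1, r3 = 15
step 10: r1 = 0, r2 = 15, r3 = 15
step 11: r1 = 0, r2 = 30, r3 = 15
step 12: r1 = 4, r2 = 30, r3 = 15
step 13: r1 = 4, r2 = -2, r3 = 15
step 14: r1 = 4, r2 = -2, r3 = -2
This matches the trace at every step.

no error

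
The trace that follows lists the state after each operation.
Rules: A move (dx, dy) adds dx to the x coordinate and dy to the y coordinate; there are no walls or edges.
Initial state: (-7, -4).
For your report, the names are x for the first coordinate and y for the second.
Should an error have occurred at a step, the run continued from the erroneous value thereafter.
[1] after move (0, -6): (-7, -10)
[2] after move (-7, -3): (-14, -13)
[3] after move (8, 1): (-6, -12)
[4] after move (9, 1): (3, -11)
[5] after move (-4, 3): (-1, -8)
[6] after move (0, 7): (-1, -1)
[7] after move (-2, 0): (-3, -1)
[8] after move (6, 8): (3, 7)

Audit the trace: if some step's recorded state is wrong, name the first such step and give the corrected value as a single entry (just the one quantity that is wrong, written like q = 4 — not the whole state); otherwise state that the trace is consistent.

Recomputing the run from the initial state:
step 1: x = -7, y = -10
step 2: x = -14, y = -13
step 3: x = -6, y = -12
step 4: x = 3, y = -11
step 5: x = -1, y = -8
step 6: x = -1, y = -1
step 7: x = -3, y = -1
step 8: x = 3, y = 7
This matches the trace at every step.

no error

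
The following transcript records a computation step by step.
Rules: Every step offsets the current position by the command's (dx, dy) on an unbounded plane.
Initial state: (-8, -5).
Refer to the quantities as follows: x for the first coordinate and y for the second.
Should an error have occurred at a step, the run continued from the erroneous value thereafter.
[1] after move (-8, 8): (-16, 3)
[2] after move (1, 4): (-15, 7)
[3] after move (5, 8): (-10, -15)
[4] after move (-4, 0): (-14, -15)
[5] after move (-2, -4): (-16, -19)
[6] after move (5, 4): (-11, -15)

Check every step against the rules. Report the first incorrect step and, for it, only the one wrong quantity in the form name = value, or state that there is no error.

Recomputing the run from the initial state:
step 1: x = -16, y = 3
step 2: x = -15, y = 7
step 3: x = -10, y = 15
step 4: x = -14, y = 15
step 5: x = -16, y = 11
step 6: x = -11, y = 15
The first disagreement with the transcript is at step 3, where the value should be y = 15.

step 3, y = 15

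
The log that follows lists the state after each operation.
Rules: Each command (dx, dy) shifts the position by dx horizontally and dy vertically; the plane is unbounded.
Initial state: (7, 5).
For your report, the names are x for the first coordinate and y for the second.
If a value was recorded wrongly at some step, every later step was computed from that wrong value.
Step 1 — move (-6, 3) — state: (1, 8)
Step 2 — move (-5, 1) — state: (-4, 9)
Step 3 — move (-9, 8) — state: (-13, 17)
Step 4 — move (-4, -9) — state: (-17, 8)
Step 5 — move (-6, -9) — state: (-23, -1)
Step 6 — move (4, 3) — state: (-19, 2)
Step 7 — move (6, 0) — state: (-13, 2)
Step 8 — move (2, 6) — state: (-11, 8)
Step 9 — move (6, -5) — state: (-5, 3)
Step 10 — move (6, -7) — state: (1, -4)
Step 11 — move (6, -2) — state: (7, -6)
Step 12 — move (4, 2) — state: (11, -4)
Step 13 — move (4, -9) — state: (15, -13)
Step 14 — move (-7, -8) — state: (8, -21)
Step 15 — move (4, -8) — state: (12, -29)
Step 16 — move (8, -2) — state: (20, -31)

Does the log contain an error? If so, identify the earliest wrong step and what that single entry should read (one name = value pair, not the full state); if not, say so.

Recomputing the run from the initial state:
step 1: x = 1, y = 8
step 2: x = -4, y = 9
step 3: x = -13, y = 17
step 4: x = -17, y = 8
step 5: x = -23, y = -1
step 6: x = -19, y = 2
step 7: x = -13, y = 2
step 8: x = -11, y = 8
step 9: x = -5, y = 3
step 10: x = 1, y = -4
step 11: x = 7, y = -6
step 12: x = 11, y = -4
step 13: x = 15, y = -13
step 14: x = 8, y = -21
step 15: x = 12, y = -29
step 16: x = 20, y = -31
This matches the log at every step.

no error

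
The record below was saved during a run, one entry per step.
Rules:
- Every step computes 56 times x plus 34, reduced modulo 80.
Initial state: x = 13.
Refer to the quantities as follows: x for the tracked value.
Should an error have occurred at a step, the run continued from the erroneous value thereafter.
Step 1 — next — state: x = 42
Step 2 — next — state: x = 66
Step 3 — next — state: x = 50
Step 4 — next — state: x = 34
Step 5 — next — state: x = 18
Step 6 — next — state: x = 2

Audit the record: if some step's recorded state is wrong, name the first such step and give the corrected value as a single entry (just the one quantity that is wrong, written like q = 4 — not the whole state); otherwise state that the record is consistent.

no error

Step 1: x = (56*13 + 34) mod 80 = 42 — same as recorded.
Step 2: x = (56*42 + 34) mod 80 = 66 — same as recorded.
Step 3: x = (56*66 + 34) mod 80 = 50 — agrees with the record.
Step 4: x = (56*50 + 34) mod 80 = 34 — matches.
Step 5: x = (56*34 + 34) mod 80 = 18 — exactly as logged.
Step 6: x = (56*18 + 34) mod 80 = 2 — verified.
The whole run recomputes cleanly — no discrepancies.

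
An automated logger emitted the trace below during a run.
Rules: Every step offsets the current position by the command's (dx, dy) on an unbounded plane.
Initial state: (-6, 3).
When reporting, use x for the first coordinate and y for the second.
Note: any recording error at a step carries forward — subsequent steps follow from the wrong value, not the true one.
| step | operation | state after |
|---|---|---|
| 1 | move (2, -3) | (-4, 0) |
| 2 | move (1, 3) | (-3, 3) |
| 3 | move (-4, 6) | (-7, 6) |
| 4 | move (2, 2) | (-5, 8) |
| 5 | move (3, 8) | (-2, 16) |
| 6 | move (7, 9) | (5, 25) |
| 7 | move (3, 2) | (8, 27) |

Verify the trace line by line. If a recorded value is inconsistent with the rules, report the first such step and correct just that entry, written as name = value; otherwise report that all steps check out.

Recomputing the run from the initial state:
step 1: x = -4, y = 0
step 2: x = -3, y = 3
step 3: x = -7, y = 9
step 4: x = -5, y = 11
step 5: x = -2, y = 19
step 6: x = 5, y = 28
step 7: x = 8, y = 30
The first disagreement with the trace is at step 3, where the value should be y = 9.

step 3, y = 9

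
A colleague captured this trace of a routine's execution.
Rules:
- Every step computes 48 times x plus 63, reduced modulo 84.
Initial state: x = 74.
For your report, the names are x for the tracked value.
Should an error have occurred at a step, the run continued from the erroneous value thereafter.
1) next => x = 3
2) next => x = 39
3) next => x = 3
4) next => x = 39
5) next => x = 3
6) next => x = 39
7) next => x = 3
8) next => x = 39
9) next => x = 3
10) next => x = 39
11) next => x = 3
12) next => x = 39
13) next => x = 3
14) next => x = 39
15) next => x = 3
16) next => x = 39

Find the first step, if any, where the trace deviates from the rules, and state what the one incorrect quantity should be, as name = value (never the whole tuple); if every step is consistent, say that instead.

no error

Recomputing the run from the initial state:
step 1: x = 3
step 2: x = 39
step 3: x = 3
step 4: x = 39
step 5: x = 3
step 6: x = 39
step 7: x = 3
step 8: x = 39
step 9: x = 3
step 10: x = 39
step 11: x = 3
step 12: x = 39
step 13: x = 3
step 14: x = 39
step 15: x = 3
step 16: x = 39
This matches the trace at every step.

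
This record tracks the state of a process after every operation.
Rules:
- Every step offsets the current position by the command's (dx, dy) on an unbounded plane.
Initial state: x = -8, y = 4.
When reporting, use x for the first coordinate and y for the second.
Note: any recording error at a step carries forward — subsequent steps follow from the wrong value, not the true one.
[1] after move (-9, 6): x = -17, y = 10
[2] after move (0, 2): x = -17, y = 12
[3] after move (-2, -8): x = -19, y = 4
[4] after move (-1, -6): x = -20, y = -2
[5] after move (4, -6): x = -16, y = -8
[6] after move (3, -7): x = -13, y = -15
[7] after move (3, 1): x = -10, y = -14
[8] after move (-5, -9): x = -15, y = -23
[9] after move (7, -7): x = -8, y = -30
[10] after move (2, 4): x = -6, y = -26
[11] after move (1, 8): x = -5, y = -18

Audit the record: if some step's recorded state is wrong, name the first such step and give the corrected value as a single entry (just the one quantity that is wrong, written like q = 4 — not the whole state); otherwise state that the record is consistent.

no error

step 1: x = -8 + (-9) = -17, y = 4 + (6) = 10 -> exactly as logged
step 2: x = -17 + (0) = -17, y = 10 + (2) = 12 -> matches
step 3: x = -17 + (-2) = -19, y = 12 + (-8) = 4 -> matches
step 4: x = -19 + (-1) = -20, y = 4 + (-6) = -2 -> matches
step 5: x = -20 + (4) = -16, y = -2 + (-6) = -8 -> checks out
step 6: x = -16 + (3) = -13, y = -8 + (-7) = -15 -> checks out
step 7: x = -13 + (3) = -10, y = -15 + (1) = -14 -> checks out
step 8: x = -10 + (-5) = -15, y = -14 + (-9) = -23 -> verified
step 9: x = -15 + (7) = -8, y = -23 + (-7) = -30 -> no discrepancy
step 10: x = -8 + (2) = -6, y = -30 + (4) = -26 -> verified
step 11: x = -6 + (1) = -5, y = -26 + (8) = -18 -> exactly as logged
The recomputation confirms every line.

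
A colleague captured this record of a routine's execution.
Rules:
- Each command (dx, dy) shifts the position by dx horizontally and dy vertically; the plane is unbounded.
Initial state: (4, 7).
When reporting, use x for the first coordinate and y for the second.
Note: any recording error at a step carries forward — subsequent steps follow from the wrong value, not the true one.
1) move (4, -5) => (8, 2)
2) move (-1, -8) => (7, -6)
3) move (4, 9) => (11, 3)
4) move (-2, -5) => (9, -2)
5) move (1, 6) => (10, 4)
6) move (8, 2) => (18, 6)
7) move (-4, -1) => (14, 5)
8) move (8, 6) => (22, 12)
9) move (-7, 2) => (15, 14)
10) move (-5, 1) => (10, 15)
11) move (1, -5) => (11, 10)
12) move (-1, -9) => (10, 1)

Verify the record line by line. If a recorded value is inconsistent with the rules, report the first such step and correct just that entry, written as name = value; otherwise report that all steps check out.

step 8, y = 11

Recomputing the run from the initial state:
step 1: x = 8, y = 2
step 2: x = 7, y = -6
step 3: x = 11, y = 3
step 4: x = 9, y = -2
step 5: x = 10, y = 4
step 6: x = 18, y = 6
step 7: x = 14, y = 5
step 8: x = 22, y = 11
step 9: x = 15, y = 13
step 10: x = 10, y = 14
step 11: x = 11, y = 9
step 12: x = 10, y = 0
The first disagreement with the record is at step 8, where the value should be y = 11.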